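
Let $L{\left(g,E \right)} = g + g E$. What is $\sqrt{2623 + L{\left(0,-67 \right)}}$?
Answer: $\sqrt{2623} \approx 51.215$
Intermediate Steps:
$L{\left(g,E \right)} = g + E g$
$\sqrt{2623 + L{\left(0,-67 \right)}} = \sqrt{2623 + 0 \left(1 - 67\right)} = \sqrt{2623 + 0 \left(-66\right)} = \sqrt{2623 + 0} = \sqrt{2623}$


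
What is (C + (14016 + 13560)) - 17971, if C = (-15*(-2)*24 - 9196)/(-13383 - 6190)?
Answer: 188007141/19573 ≈ 9605.4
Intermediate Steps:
C = 8476/19573 (C = (30*24 - 9196)/(-19573) = (720 - 9196)*(-1/19573) = -8476*(-1/19573) = 8476/19573 ≈ 0.43305)
(C + (14016 + 13560)) - 17971 = (8476/19573 + (14016 + 13560)) - 17971 = (8476/19573 + 27576) - 17971 = 539753524/19573 - 17971 = 188007141/19573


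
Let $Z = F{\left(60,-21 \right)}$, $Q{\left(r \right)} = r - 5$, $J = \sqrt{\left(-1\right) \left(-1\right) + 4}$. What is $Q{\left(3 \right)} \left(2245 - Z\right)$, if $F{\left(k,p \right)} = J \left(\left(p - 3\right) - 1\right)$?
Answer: $-4490 - 50 \sqrt{5} \approx -4601.8$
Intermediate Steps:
$J = \sqrt{5}$ ($J = \sqrt{1 + 4} = \sqrt{5} \approx 2.2361$)
$Q{\left(r \right)} = -5 + r$
$F{\left(k,p \right)} = \sqrt{5} \left(-4 + p\right)$ ($F{\left(k,p \right)} = \sqrt{5} \left(\left(p - 3\right) - 1\right) = \sqrt{5} \left(\left(-3 + p\right) - 1\right) = \sqrt{5} \left(-4 + p\right)$)
$Z = - 25 \sqrt{5}$ ($Z = \sqrt{5} \left(-4 - 21\right) = \sqrt{5} \left(-25\right) = - 25 \sqrt{5} \approx -55.902$)
$Q{\left(3 \right)} \left(2245 - Z\right) = \left(-5 + 3\right) \left(2245 - - 25 \sqrt{5}\right) = - 2 \left(2245 + 25 \sqrt{5}\right) = -4490 - 50 \sqrt{5}$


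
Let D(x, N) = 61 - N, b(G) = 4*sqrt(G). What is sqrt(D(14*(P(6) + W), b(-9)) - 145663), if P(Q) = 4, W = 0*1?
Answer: sqrt(-145602 - 12*I) ≈ 0.016 - 381.58*I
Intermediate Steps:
W = 0
sqrt(D(14*(P(6) + W), b(-9)) - 145663) = sqrt((61 - 4*sqrt(-9)) - 145663) = sqrt((61 - 4*3*I) - 145663) = sqrt((61 - 12*I) - 145663) = sqrt(-145602 - 12*I)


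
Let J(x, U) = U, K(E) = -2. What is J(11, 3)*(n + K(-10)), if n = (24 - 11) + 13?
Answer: 72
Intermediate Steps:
n = 26 (n = 13 + 13 = 26)
J(11, 3)*(n + K(-10)) = 3*(26 - 2) = 3*24 = 72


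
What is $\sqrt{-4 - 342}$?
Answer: $i \sqrt{346} \approx 18.601 i$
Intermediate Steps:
$\sqrt{-4 - 342} = \sqrt{-346} = i \sqrt{346}$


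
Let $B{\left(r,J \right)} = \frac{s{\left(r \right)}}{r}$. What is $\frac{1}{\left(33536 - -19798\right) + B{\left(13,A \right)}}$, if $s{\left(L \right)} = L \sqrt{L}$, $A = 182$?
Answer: $\frac{53334}{2844515543} - \frac{\sqrt{13}}{2844515543} \approx 1.8749 \cdot 10^{-5}$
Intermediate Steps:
$s{\left(L \right)} = L^{\frac{3}{2}}$
$B{\left(r,J \right)} = \sqrt{r}$ ($B{\left(r,J \right)} = \frac{r^{\frac{3}{2}}}{r} = \sqrt{r}$)
$\frac{1}{\left(33536 - -19798\right) + B{\left(13,A \right)}} = \frac{1}{\left(33536 - -19798\right) + \sqrt{13}} = \frac{1}{\left(33536 + 19798\right) + \sqrt{13}} = \frac{1}{53334 + \sqrt{13}}$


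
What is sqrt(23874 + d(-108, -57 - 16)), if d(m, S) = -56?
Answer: sqrt(23818) ≈ 154.33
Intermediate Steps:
sqrt(23874 + d(-108, -57 - 16)) = sqrt(23874 - 56) = sqrt(23818)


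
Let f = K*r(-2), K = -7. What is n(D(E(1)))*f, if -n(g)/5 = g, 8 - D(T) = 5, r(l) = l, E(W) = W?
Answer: -210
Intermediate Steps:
D(T) = 3 (D(T) = 8 - 1*5 = 8 - 5 = 3)
n(g) = -5*g
f = 14 (f = -7*(-2) = 14)
n(D(E(1)))*f = -5*3*14 = -15*14 = -210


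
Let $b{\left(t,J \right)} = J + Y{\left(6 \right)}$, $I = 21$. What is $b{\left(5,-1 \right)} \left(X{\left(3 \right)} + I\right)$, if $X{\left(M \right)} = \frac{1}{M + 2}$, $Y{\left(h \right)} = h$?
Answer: $106$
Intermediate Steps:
$b{\left(t,J \right)} = 6 + J$ ($b{\left(t,J \right)} = J + 6 = 6 + J$)
$X{\left(M \right)} = \frac{1}{2 + M}$
$b{\left(5,-1 \right)} \left(X{\left(3 \right)} + I\right) = \left(6 - 1\right) \left(\frac{1}{2 + 3} + 21\right) = 5 \left(\frac{1}{5} + 21\right) = 5 \cdot \frac{106}{5} = 106$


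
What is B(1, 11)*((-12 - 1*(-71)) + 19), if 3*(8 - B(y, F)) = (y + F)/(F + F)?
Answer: 6708/11 ≈ 609.82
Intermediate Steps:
B(y, F) = 8 - (F + y)/(6*F) (B(y, F) = 8 - (y + F)/(3*(F + F)) = 8 - (F + y)/(3*(2*F)) = 8 - (F + y)*1/(2*F)/3 = 8 - (F + y)/(6*F))
B(1, 11)*((-12 - 1*(-71)) + 19) = ((1/6)*(-1*1 + 47*11)/11)*((-12 - 1*(-71)) + 19) = ((1/6)*(1/11)*(-1 + 517))*((-12 + 71) + 19) = ((1/6)*(1/11)*516)*(59 + 19) = (86/11)*78 = 6708/11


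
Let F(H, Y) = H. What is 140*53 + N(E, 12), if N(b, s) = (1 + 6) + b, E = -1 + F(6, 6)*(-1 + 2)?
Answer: 7432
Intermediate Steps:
E = 5 (E = -1 + 6*(-1 + 2) = -1 + 6*1 = -1 + 6 = 5)
N(b, s) = 7 + b
140*53 + N(E, 12) = 140*53 + (7 + 5) = 7420 + 12 = 7432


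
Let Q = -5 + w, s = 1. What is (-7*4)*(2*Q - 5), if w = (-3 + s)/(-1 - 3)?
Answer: 392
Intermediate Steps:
w = 1/2 (w = (-3 + 1)/(-1 - 3) = -2/(-4) = -2*(-1/4) = 1/2 ≈ 0.50000)
Q = -9/2 (Q = -5 + 1/2 = -9/2 ≈ -4.5000)
(-7*4)*(2*Q - 5) = (-7*4)*(2*(-9/2) - 5) = -28*(-9 - 5) = -28*(-14) = 392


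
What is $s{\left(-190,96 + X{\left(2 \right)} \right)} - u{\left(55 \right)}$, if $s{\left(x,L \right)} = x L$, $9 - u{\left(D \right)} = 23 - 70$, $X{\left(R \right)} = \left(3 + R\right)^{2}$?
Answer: $-23046$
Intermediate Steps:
$u{\left(D \right)} = 56$ ($u{\left(D \right)} = 9 - \left(23 - 70\right) = 9 - -47 = 9 + 47 = 56$)
$s{\left(x,L \right)} = L x$
$s{\left(-190,96 + X{\left(2 \right)} \right)} - u{\left(55 \right)} = \left(96 + \left(3 + 2\right)^{2}\right) \left(-190\right) - 56 = \left(96 + 5^{2}\right) \left(-190\right) - 56 = \left(96 + 25\right) \left(-190\right) - 56 = 121 \left(-190\right) - 56 = -22990 - 56 = -23046$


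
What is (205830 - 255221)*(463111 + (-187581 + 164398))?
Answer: -21728483848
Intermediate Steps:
(205830 - 255221)*(463111 + (-187581 + 164398)) = -49391*(463111 - 23183) = -49391*439928 = -21728483848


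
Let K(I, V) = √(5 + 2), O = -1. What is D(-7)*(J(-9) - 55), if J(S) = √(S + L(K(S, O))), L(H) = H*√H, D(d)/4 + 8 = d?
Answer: 3300 - 60*√(-9 + 7^(¾)) ≈ 3300.0 - 130.03*I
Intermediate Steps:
K(I, V) = √7
D(d) = -32 + 4*d
L(H) = H^(3/2)
J(S) = √(S + 7^(¾)) (J(S) = √(S + (√7)^(3/2)) = √(S + 7^(¾)))
D(-7)*(J(-9) - 55) = (-32 + 4*(-7))*(√(-9 + 7^(¾)) - 55) = (-32 - 28)*(-55 + √(-9 + 7^(¾))) = -60*(-55 + √(-9 + 7^(¾))) = 3300 - 60*√(-9 + 7^(¾))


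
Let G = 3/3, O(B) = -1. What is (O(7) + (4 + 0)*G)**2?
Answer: 9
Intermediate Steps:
G = 1 (G = 3*(1/3) = 1)
(O(7) + (4 + 0)*G)**2 = (-1 + (4 + 0)*1)**2 = (-1 + 4*1)**2 = (-1 + 4)**2 = 3**2 = 9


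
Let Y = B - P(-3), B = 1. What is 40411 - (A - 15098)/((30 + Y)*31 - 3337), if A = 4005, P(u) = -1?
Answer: 94752702/2345 ≈ 40406.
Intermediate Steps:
Y = 2 (Y = 1 - 1*(-1) = 1 + 1 = 2)
40411 - (A - 15098)/((30 + Y)*31 - 3337) = 40411 - (4005 - 15098)/((30 + 2)*31 - 3337) = 40411 - (-11093)/(32*31 - 3337) = 40411 - (-11093)/(992 - 3337) = 40411 - (-11093)/(-2345) = 40411 - (-11093)*(-1)/2345 = 40411 - 1*11093/2345 = 40411 - 11093/2345 = 94752702/2345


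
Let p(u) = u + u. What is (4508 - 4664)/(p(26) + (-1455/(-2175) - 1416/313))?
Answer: -7080060/2185061 ≈ -3.2402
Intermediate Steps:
p(u) = 2*u
(4508 - 4664)/(p(26) + (-1455/(-2175) - 1416/313)) = (4508 - 4664)/(2*26 + (-1455/(-2175) - 1416/313)) = -156/(52 + (-1455*(-1/2175) - 1416*1/313)) = -156/(52 + (97/145 - 1416/313)) = -156/(52 - 174959/45385) = -156/2185061/45385 = -156*45385/2185061 = -7080060/2185061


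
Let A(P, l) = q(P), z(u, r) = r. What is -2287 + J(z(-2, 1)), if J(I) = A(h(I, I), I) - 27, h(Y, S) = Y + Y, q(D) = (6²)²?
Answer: -1018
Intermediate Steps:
q(D) = 1296 (q(D) = 36² = 1296)
h(Y, S) = 2*Y
A(P, l) = 1296
J(I) = 1269 (J(I) = 1296 - 27 = 1269)
-2287 + J(z(-2, 1)) = -2287 + 1269 = -1018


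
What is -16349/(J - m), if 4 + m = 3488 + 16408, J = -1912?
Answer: 16349/21804 ≈ 0.74982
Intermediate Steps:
m = 19892 (m = -4 + (3488 + 16408) = -4 + 19896 = 19892)
-16349/(J - m) = -16349/(-1912 - 1*19892) = -16349/(-1912 - 19892) = -16349/(-21804) = -16349*(-1/21804) = 16349/21804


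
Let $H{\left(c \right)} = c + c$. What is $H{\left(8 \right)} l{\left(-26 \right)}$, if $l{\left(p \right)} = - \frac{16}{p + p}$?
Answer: $\frac{64}{13} \approx 4.9231$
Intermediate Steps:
$l{\left(p \right)} = - \frac{8}{p}$ ($l{\left(p \right)} = - \frac{16}{2 p} = - 16 \frac{1}{2 p} = - \frac{8}{p}$)
$H{\left(c \right)} = 2 c$
$H{\left(8 \right)} l{\left(-26 \right)} = 2 \cdot 8 \left(- \frac{8}{-26}\right) = 16 \left(\left(-8\right) \left(- \frac{1}{26}\right)\right) = 16 \cdot \frac{4}{13} = \frac{64}{13}$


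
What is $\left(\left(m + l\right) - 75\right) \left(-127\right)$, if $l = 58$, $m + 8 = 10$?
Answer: $1905$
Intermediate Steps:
$m = 2$ ($m = -8 + 10 = 2$)
$\left(\left(m + l\right) - 75\right) \left(-127\right) = \left(\left(2 + 58\right) - 75\right) \left(-127\right) = \left(60 - 75\right) \left(-127\right) = \left(-15\right) \left(-127\right) = 1905$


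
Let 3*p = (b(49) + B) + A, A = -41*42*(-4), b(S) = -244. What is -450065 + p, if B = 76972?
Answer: -422193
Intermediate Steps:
A = 6888 (A = -1722*(-4) = 6888)
p = 27872 (p = ((-244 + 76972) + 6888)/3 = (76728 + 6888)/3 = (⅓)*83616 = 27872)
-450065 + p = -450065 + 27872 = -422193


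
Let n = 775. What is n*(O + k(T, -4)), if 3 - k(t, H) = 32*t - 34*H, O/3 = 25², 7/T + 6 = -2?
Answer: 1371750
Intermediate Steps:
T = -7/8 (T = 7/(-6 - 2) = 7/(-8) = 7*(-⅛) = -7/8 ≈ -0.87500)
O = 1875 (O = 3*25² = 3*625 = 1875)
k(t, H) = 3 - 32*t + 34*H (k(t, H) = 3 - (32*t - 34*H) = 3 - (-34*H + 32*t) = 3 + (-32*t + 34*H) = 3 - 32*t + 34*H)
n*(O + k(T, -4)) = 775*(1875 + (3 - 32*(-7/8) + 34*(-4))) = 775*(1875 + (3 + 28 - 136)) = 775*(1875 - 105) = 775*1770 = 1371750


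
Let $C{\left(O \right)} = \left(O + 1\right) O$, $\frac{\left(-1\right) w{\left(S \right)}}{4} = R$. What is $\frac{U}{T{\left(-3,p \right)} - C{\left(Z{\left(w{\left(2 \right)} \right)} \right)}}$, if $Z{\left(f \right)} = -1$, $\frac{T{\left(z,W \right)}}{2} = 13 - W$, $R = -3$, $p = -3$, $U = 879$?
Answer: $\frac{879}{32} \approx 27.469$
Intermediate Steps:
$T{\left(z,W \right)} = 26 - 2 W$ ($T{\left(z,W \right)} = 2 \left(13 - W\right) = 26 - 2 W$)
$w{\left(S \right)} = 12$ ($w{\left(S \right)} = \left(-4\right) \left(-3\right) = 12$)
$C{\left(O \right)} = O \left(1 + O\right)$ ($C{\left(O \right)} = \left(1 + O\right) O = O \left(1 + O\right)$)
$\frac{U}{T{\left(-3,p \right)} - C{\left(Z{\left(w{\left(2 \right)} \right)} \right)}} = \frac{879}{\left(26 - -6\right) - - (1 - 1)} = \frac{879}{\left(26 + 6\right) - \left(-1\right) 0} = \frac{879}{32 - 0} = \frac{879}{32 + 0} = \frac{879}{32}$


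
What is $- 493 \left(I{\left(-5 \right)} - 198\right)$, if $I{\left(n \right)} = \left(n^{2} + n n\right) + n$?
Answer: $75429$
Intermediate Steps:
$I{\left(n \right)} = n + 2 n^{2}$ ($I{\left(n \right)} = \left(n^{2} + n^{2}\right) + n = 2 n^{2} + n = n + 2 n^{2}$)
$- 493 \left(I{\left(-5 \right)} - 198\right) = - 493 \left(- 5 \left(1 + 2 \left(-5\right)\right) - 198\right) = - 493 \left(- 5 \left(1 - 10\right) - 198\right) = - 493 \left(\left(-5\right) \left(-9\right) - 198\right) = - 493 \left(45 - 198\right) = \left(-493\right) \left(-153\right) = 75429$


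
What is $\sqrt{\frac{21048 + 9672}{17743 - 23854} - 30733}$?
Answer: $\frac{i \sqrt{127543416357}}{2037} \approx 175.32 i$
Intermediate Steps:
$\sqrt{\frac{21048 + 9672}{17743 - 23854} - 30733} = \sqrt{\frac{30720}{-6111} - 30733} = \sqrt{30720 \left(- \frac{1}{6111}\right) - 30733} = \sqrt{- \frac{10240}{2037} - 30733} = \sqrt{- \frac{62613361}{2037}} = \frac{i \sqrt{127543416357}}{2037}$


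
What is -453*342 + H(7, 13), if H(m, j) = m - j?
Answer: -154932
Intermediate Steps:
-453*342 + H(7, 13) = -453*342 + (7 - 1*13) = -154926 + (7 - 13) = -154926 - 6 = -154932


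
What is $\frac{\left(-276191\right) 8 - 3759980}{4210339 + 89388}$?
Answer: $- \frac{5969508}{4299727} \approx -1.3883$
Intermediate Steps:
$\frac{\left(-276191\right) 8 - 3759980}{4210339 + 89388} = \frac{-2209528 - 3759980}{4299727} = \left(-5969508\right) \frac{1}{4299727} = - \frac{5969508}{4299727}$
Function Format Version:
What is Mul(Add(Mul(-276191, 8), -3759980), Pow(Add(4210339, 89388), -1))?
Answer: Rational(-5969508, 4299727) ≈ -1.3883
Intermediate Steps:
Mul(Add(Mul(-276191, 8), -3759980), Pow(Add(4210339, 89388), -1)) = Mul(Add(-2209528, -3759980), Pow(4299727, -1)) = Mul(-5969508, Rational(1, 4299727)) = Rational(-5969508, 4299727)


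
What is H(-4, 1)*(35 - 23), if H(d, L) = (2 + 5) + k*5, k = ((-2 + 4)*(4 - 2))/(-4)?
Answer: 24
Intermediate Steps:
k = -1 (k = (2*2)*(-1/4) = 4*(-1/4) = -1)
H(d, L) = 2 (H(d, L) = (2 + 5) - 1*5 = 7 - 5 = 2)
H(-4, 1)*(35 - 23) = 2*(35 - 23) = 2*12 = 24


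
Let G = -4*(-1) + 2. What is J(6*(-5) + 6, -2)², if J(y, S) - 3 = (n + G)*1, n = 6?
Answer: 225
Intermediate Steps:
G = 6 (G = 4 + 2 = 6)
J(y, S) = 15 (J(y, S) = 3 + (6 + 6)*1 = 3 + 12*1 = 3 + 12 = 15)
J(6*(-5) + 6, -2)² = 15² = 225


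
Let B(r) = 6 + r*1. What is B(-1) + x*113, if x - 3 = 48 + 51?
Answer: 11531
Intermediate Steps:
x = 102 (x = 3 + (48 + 51) = 3 + 99 = 102)
B(r) = 6 + r
B(-1) + x*113 = (6 - 1) + 102*113 = 5 + 11526 = 11531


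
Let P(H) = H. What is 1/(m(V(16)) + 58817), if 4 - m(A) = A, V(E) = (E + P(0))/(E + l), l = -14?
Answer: 1/58813 ≈ 1.7003e-5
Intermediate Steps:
V(E) = E/(-14 + E) (V(E) = (E + 0)/(E - 14) = E/(-14 + E))
m(A) = 4 - A
1/(m(V(16)) + 58817) = 1/((4 - 16/(-14 + 16)) + 58817) = 1/((4 - 16/2) + 58817) = 1/((4 - 1*8) + 58817) = 1/((4 - 8) + 58817) = 1/(-4 + 58817) = 1/58813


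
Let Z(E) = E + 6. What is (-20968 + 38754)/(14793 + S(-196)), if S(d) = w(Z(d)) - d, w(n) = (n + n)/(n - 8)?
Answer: 1760814/1484101 ≈ 1.1865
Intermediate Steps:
Z(E) = 6 + E
w(n) = 2*n/(-8 + n) (w(n) = (2*n)/(-8 + n) = 2*n/(-8 + n))
S(d) = -d + 2*(6 + d)/(-2 + d) (S(d) = 2*(6 + d)/(-8 + (6 + d)) - d = 2*(6 + d)/(-2 + d) - d = -d + 2*(6 + d)/(-2 + d))
(-20968 + 38754)/(14793 + S(-196)) = (-20968 + 38754)/(14793 + (12 - 1*(-196)**2 + 4*(-196))/(-2 - 196)) = 17786/(14793 + (12 - 1*38416 - 784)/(-198)) = 17786/(14793 - (12 - 38416 - 784)/198) = 17786/(14793 - 1/198*(-39188)) = 17786/(14793 + 19594/99) = 17786/(1484101/99) = 17786*(99/1484101) = 1760814/1484101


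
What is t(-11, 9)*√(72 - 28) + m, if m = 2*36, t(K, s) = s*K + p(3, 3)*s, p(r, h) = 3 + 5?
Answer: 72 - 54*√11 ≈ -107.10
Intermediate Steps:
p(r, h) = 8
t(K, s) = 8*s + K*s (t(K, s) = s*K + 8*s = K*s + 8*s = 8*s + K*s)
m = 72
t(-11, 9)*√(72 - 28) + m = (9*(8 - 11))*√(72 - 28) + 72 = (9*(-3))*√44 + 72 = -54*√11 + 72 = 72 - 54*√11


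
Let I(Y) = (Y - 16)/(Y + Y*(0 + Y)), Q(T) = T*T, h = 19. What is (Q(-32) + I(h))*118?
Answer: 22958257/190 ≈ 1.2083e+5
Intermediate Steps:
Q(T) = T**2
I(Y) = (-16 + Y)/(Y + Y**2) (I(Y) = (-16 + Y)/(Y + Y*Y) = (-16 + Y)/(Y + Y**2))
(Q(-32) + I(h))*118 = ((-32)**2 + (-16 + 19)/(19*(1 + 19)))*118 = (1024 + (1/19)*3/20)*118 = (1024 + (1/19)*(1/20)*3)*118 = (1024 + 3/380)*118 = (389123/380)*118 = 22958257/190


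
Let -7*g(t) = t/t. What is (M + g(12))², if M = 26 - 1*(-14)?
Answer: 77841/49 ≈ 1588.6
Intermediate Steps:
g(t) = -⅐ (g(t) = -t/(7*t) = -⅐*1 = -⅐)
M = 40 (M = 26 + 14 = 40)
(M + g(12))² = (40 - ⅐)² = (279/7)² = 77841/49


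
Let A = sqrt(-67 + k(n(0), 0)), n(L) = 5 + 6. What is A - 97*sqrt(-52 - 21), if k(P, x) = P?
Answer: I*(-97*sqrt(73) + 2*sqrt(14)) ≈ -821.29*I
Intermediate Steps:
n(L) = 11
A = 2*I*sqrt(14) (A = sqrt(-67 + 11) = sqrt(-56) = 2*I*sqrt(14) ≈ 7.4833*I)
A - 97*sqrt(-52 - 21) = 2*I*sqrt(14) - 97*sqrt(-52 - 21) = 2*I*sqrt(14) - 97*I*sqrt(73) = -97*I*sqrt(73) + 2*I*sqrt(14)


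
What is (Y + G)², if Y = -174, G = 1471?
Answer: 1682209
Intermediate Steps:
(Y + G)² = (-174 + 1471)² = 1297² = 1682209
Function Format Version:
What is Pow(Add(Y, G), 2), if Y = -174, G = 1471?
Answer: 1682209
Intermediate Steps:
Pow(Add(Y, G), 2) = Pow(Add(-174, 1471), 2) = Pow(1297, 2) = 1682209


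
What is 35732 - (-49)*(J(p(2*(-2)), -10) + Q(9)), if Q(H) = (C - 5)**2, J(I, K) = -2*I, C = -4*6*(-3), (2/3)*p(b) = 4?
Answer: 255105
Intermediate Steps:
p(b) = 6 (p(b) = (3/2)*4 = 6)
C = 72 (C = -24*(-3) = 72)
Q(H) = 4489 (Q(H) = (72 - 5)**2 = 67**2 = 4489)
35732 - (-49)*(J(p(2*(-2)), -10) + Q(9)) = 35732 - (-49)*(-2*6 + 4489) = 35732 - (-49)*(-12 + 4489) = 35732 - (-49)*4477 = 35732 - 1*(-219373) = 35732 + 219373 = 255105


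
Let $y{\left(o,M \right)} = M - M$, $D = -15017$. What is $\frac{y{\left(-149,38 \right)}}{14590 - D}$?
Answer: $0$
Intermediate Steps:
$y{\left(o,M \right)} = 0$
$\frac{y{\left(-149,38 \right)}}{14590 - D} = \frac{0}{14590 - -15017} = \frac{0}{14590 + 15017} = \frac{0}{29607} = 0 \cdot \frac{1}{29607} = 0$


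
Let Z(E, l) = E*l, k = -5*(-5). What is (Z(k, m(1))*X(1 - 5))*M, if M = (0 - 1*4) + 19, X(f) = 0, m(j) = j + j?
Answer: 0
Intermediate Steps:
m(j) = 2*j
k = 25
M = 15 (M = (0 - 4) + 19 = -4 + 19 = 15)
(Z(k, m(1))*X(1 - 5))*M = ((25*(2*1))*0)*15 = ((25*2)*0)*15 = (50*0)*15 = 0*15 = 0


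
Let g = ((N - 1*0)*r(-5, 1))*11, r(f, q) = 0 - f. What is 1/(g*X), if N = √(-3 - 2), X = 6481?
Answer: -I*√5/1782275 ≈ -1.2546e-6*I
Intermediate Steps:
r(f, q) = -f
N = I*√5 (N = √(-5) = I*√5 ≈ 2.2361*I)
g = 55*I*√5 (g = ((I*√5 - 1*0)*(-1*(-5)))*11 = ((I*√5 + 0)*5)*11 = ((I*√5)*5)*11 = (5*I*√5)*11 = 55*I*√5 ≈ 122.98*I)
1/(g*X) = 1/((55*I*√5)*6481) = -I*√5/275*(1/6481) = -I*√5/1782275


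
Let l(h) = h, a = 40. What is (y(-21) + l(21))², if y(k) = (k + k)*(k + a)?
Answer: 603729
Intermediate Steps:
y(k) = 2*k*(40 + k) (y(k) = (k + k)*(k + 40) = (2*k)*(40 + k) = 2*k*(40 + k))
(y(-21) + l(21))² = (2*(-21)*(40 - 21) + 21)² = (2*(-21)*19 + 21)² = (-798 + 21)² = (-777)² = 603729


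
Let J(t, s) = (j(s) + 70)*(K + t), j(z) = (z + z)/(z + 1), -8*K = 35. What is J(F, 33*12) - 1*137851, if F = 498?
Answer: -162472229/1588 ≈ -1.0231e+5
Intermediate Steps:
K = -35/8 (K = -⅛*35 = -35/8 ≈ -4.3750)
j(z) = 2*z/(1 + z) (j(z) = (2*z)/(1 + z) = 2*z/(1 + z))
J(t, s) = (70 + 2*s/(1 + s))*(-35/8 + t) (J(t, s) = (2*s/(1 + s) + 70)*(-35/8 + t) = (70 + 2*s/(1 + s))*(-35/8 + t))
J(F, 33*12) - 1*137851 = (-1225 - 41580*12 + 280*498 + 288*(33*12)*498)/(4*(1 + 33*12)) - 1*137851 = (-1225 - 1260*396 + 139440 + 288*396*498)/(4*(1 + 396)) - 137851 = (¼)*(-1225 - 498960 + 139440 + 56795904)/397 - 137851 = (¼)*(1/397)*56435159 - 137851 = 56435159/1588 - 137851 = -162472229/1588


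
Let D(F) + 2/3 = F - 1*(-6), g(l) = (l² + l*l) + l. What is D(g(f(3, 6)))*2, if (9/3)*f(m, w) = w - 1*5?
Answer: 106/9 ≈ 11.778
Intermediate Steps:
f(m, w) = -5/3 + w/3 (f(m, w) = (w - 1*5)/3 = (w - 5)/3 = (-5 + w)/3 = -5/3 + w/3)
g(l) = l + 2*l² (g(l) = (l² + l²) + l = 2*l² + l = l + 2*l²)
D(F) = 16/3 + F (D(F) = -⅔ + (F - 1*(-6)) = -⅔ + (F + 6) = -⅔ + (6 + F) = 16/3 + F)
D(g(f(3, 6)))*2 = (16/3 + (-5/3 + (⅓)*6)*(1 + 2*(-5/3 + (⅓)*6)))*2 = (16/3 + (-5/3 + 2)*(1 + 2*(-5/3 + 2)))*2 = (16/3 + (1 + 2*(⅓))/3)*2 = (16/3 + (1 + ⅔)/3)*2 = (16/3 + (⅓)*(5/3))*2 = (16/3 + 5/9)*2 = (53/9)*2 = 106/9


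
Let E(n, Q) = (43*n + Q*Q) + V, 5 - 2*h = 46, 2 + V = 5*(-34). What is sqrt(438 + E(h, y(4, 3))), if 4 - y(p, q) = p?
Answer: I*sqrt(2462)/2 ≈ 24.809*I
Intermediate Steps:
y(p, q) = 4 - p
V = -172 (V = -2 + 5*(-34) = -2 - 170 = -172)
h = -41/2 (h = 5/2 - 1/2*46 = 5/2 - 23 = -41/2 ≈ -20.500)
E(n, Q) = -172 + Q**2 + 43*n (E(n, Q) = (43*n + Q*Q) - 172 = (43*n + Q**2) - 172 = (Q**2 + 43*n) - 172 = -172 + Q**2 + 43*n)
sqrt(438 + E(h, y(4, 3))) = sqrt(438 + (-172 + (4 - 1*4)**2 + 43*(-41/2))) = sqrt(438 + (-172 + (4 - 4)**2 - 1763/2)) = sqrt(438 + (-172 + 0**2 - 1763/2)) = sqrt(438 + (-172 + 0 - 1763/2)) = sqrt(438 - 2107/2) = sqrt(-1231/2) = I*sqrt(2462)/2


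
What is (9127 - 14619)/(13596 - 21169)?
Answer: 5492/7573 ≈ 0.72521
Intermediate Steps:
(9127 - 14619)/(13596 - 21169) = -5492/(-7573) = -5492*(-1/7573) = 5492/7573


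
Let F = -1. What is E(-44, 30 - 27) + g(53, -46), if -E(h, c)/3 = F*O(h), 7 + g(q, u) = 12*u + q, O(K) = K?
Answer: -638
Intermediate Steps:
g(q, u) = -7 + q + 12*u (g(q, u) = -7 + (12*u + q) = -7 + (q + 12*u) = -7 + q + 12*u)
E(h, c) = 3*h (E(h, c) = -(-3)*h = 3*h)
E(-44, 30 - 27) + g(53, -46) = 3*(-44) + (-7 + 53 + 12*(-46)) = -132 + (-7 + 53 - 552) = -132 - 506 = -638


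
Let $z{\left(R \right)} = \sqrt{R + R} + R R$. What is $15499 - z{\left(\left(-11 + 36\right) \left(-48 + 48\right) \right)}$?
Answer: $15499$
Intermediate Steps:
$z{\left(R \right)} = R^{2} + \sqrt{2} \sqrt{R}$ ($z{\left(R \right)} = \sqrt{2 R} + R^{2} = \sqrt{2} \sqrt{R} + R^{2} = R^{2} + \sqrt{2} \sqrt{R}$)
$15499 - z{\left(\left(-11 + 36\right) \left(-48 + 48\right) \right)} = 15499 - \left(\left(\left(-11 + 36\right) \left(-48 + 48\right)\right)^{2} + \sqrt{2} \sqrt{\left(-11 + 36\right) \left(-48 + 48\right)}\right) = 15499 - \left(\left(25 \cdot 0\right)^{2} + \sqrt{2} \sqrt{25 \cdot 0}\right) = 15499 - \left(0^{2} + \sqrt{2} \sqrt{0}\right) = 15499 - \left(0 + \sqrt{2} \cdot 0\right) = 15499 - \left(0 + 0\right) = 15499 - 0 = 15499 + 0 = 15499$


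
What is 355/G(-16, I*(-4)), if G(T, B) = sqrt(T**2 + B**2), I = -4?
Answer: 355*sqrt(2)/32 ≈ 15.689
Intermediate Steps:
G(T, B) = sqrt(B**2 + T**2)
355/G(-16, I*(-4)) = 355/(sqrt((-4*(-4))**2 + (-16)**2)) = 355/(sqrt(16**2 + 256)) = 355/(sqrt(256 + 256)) = 355/(sqrt(512)) = 355/((16*sqrt(2))) = 355*(sqrt(2)/32) = 355*sqrt(2)/32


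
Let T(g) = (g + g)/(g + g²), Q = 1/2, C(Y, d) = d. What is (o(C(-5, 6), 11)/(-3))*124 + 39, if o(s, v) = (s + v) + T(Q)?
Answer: -6469/9 ≈ -718.78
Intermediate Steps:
Q = ½ ≈ 0.50000
T(g) = 2*g/(g + g²) (T(g) = (2*g)/(g + g²) = 2*g/(g + g²))
o(s, v) = 4/3 + s + v (o(s, v) = (s + v) + 2/(1 + ½) = (s + v) + 2/(3/2) = (s + v) + 2*(⅔) = (s + v) + 4/3 = 4/3 + s + v)
(o(C(-5, 6), 11)/(-3))*124 + 39 = ((4/3 + 6 + 11)/(-3))*124 + 39 = ((55/3)*(-⅓))*124 + 39 = -55/9*124 + 39 = -6820/9 + 39 = -6469/9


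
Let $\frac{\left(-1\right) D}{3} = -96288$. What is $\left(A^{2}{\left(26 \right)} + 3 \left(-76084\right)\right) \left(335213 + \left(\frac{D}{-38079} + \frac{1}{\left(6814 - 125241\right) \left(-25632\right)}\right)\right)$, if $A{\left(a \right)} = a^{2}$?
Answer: $\frac{908384525705212655269}{11848052376} \approx 7.667 \cdot 10^{10}$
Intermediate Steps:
$D = 288864$ ($D = \left(-3\right) \left(-96288\right) = 288864$)
$\left(A^{2}{\left(26 \right)} + 3 \left(-76084\right)\right) \left(335213 + \left(\frac{D}{-38079} + \frac{1}{\left(6814 - 125241\right) \left(-25632\right)}\right)\right) = \left(\left(26^{2}\right)^{2} + 3 \left(-76084\right)\right) \left(335213 + \left(\frac{288864}{-38079} + \frac{1}{\left(6814 - 125241\right) \left(-25632\right)}\right)\right) = \left(676^{2} - 228252\right) \left(335213 + \left(288864 \left(- \frac{1}{38079}\right) + \frac{1}{6814 - 125241} \left(- \frac{1}{25632}\right)\right)\right) = \left(456976 - 228252\right) \left(335213 - \left(\frac{32096}{4231} - \frac{1}{6814 - 125241} \left(- \frac{1}{25632}\right)\right)\right) = 228724 \left(335213 - \left(\frac{32096}{4231} - \frac{1}{-118427} \left(- \frac{1}{25632}\right)\right)\right) = 228724 \left(335213 - \frac{97428077646713}{12843288775584}\right) = 228724 \cdot \frac{4305139932252192679}{12843288775584} = \frac{908384525705212655269}{11848052376}$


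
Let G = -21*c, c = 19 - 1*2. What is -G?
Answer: 357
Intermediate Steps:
c = 17 (c = 19 - 2 = 17)
G = -357 (G = -21*17 = -357)
-G = -1*(-357) = 357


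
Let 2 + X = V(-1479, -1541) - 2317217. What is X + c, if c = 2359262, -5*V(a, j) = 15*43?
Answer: 41914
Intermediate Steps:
V(a, j) = -129 (V(a, j) = -3*43 = -1/5*645 = -129)
X = -2317348 (X = -2 + (-129 - 2317217) = -2 - 2317346 = -2317348)
X + c = -2317348 + 2359262 = 41914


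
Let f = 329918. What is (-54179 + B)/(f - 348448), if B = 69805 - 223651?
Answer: 41605/3706 ≈ 11.226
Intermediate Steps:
B = -153846
(-54179 + B)/(f - 348448) = (-54179 - 153846)/(329918 - 348448) = -208025/(-18530) = -208025*(-1/18530) = 41605/3706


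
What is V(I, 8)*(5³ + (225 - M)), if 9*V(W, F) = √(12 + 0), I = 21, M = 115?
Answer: 470*√3/9 ≈ 90.452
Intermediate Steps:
V(W, F) = 2*√3/9 (V(W, F) = √(12 + 0)/9 = √12/9 = (2*√3)/9 = 2*√3/9)
V(I, 8)*(5³ + (225 - M)) = (2*√3/9)*(5³ + (225 - 1*115)) = (2*√3/9)*(125 + (225 - 115)) = (2*√3/9)*(125 + 110) = (2*√3/9)*235 = 470*√3/9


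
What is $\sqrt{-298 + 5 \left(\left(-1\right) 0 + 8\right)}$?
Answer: $i \sqrt{258} \approx 16.062 i$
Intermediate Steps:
$\sqrt{-298 + 5 \left(\left(-1\right) 0 + 8\right)} = \sqrt{-298 + 5 \left(0 + 8\right)} = \sqrt{-298 + 5 \cdot 8} = \sqrt{-298 + 40} = \sqrt{-258} = i \sqrt{258}$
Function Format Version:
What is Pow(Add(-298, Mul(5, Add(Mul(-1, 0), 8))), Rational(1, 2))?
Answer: Mul(I, Pow(258, Rational(1, 2))) ≈ Mul(16.062, I)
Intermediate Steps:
Pow(Add(-298, Mul(5, Add(Mul(-1, 0), 8))), Rational(1, 2)) = Pow(Add(-298, Mul(5, Add(0, 8))), Rational(1, 2)) = Pow(Add(-298, Mul(5, 8)), Rational(1, 2)) = Pow(Add(-298, 40), Rational(1, 2)) = Pow(-258, Rational(1, 2)) = Mul(I, Pow(258, Rational(1, 2)))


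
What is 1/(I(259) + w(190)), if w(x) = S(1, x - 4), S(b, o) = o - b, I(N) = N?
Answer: 1/444 ≈ 0.0022523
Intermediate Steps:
w(x) = -5 + x (w(x) = (x - 4) - 1*1 = (-4 + x) - 1 = -5 + x)
1/(I(259) + w(190)) = 1/(259 + (-5 + 190)) = 1/(259 + 185) = 1/444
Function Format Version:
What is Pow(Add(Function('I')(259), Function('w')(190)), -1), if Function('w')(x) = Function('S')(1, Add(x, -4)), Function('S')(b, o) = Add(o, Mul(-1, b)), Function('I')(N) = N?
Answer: Rational(1, 444) ≈ 0.0022523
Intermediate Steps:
Function('w')(x) = Add(-5, x) (Function('w')(x) = Add(Add(x, -4), Mul(-1, 1)) = Add(Add(-4, x), -1) = Add(-5, x))
Pow(Add(Function('I')(259), Function('w')(190)), -1) = Pow(Add(259, Add(-5, 190)), -1) = Pow(Add(259, 185), -1) = Pow(444, -1) = Rational(1, 444)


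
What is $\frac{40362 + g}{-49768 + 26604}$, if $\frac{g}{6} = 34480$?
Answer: $- \frac{123621}{11582} \approx -10.674$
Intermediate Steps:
$g = 206880$ ($g = 6 \cdot 34480 = 206880$)
$\frac{40362 + g}{-49768 + 26604} = \frac{40362 + 206880}{-49768 + 26604} = \frac{247242}{-23164} = 247242 \left(- \frac{1}{23164}\right) = - \frac{123621}{11582}$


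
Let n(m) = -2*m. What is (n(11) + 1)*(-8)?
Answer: 168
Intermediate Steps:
(n(11) + 1)*(-8) = (-2*11 + 1)*(-8) = (-22 + 1)*(-8) = -21*(-8) = 168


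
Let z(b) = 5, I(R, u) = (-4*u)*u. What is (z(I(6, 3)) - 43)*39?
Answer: -1482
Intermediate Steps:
I(R, u) = -4*u²
(z(I(6, 3)) - 43)*39 = (5 - 43)*39 = -38*39 = -1482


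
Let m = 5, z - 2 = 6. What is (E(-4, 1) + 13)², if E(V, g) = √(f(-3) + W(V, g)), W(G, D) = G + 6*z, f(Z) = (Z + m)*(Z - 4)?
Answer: (13 + √30)² ≈ 341.41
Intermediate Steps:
z = 8 (z = 2 + 6 = 8)
f(Z) = (-4 + Z)*(5 + Z) (f(Z) = (Z + 5)*(Z - 4) = (5 + Z)*(-4 + Z) = (-4 + Z)*(5 + Z))
W(G, D) = 48 + G (W(G, D) = G + 6*8 = G + 48 = 48 + G)
E(V, g) = √(34 + V) (E(V, g) = √((-20 - 3 + (-3)²) + (48 + V)) = √((-20 - 3 + 9) + (48 + V)) = √(-14 + (48 + V)) = √(34 + V))
(E(-4, 1) + 13)² = (√(34 - 4) + 13)² = (√30 + 13)² = (13 + √30)²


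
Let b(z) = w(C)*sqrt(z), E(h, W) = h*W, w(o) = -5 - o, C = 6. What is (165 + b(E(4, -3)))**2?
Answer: 25773 - 7260*I*sqrt(3) ≈ 25773.0 - 12575.0*I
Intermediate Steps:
E(h, W) = W*h
b(z) = -11*sqrt(z) (b(z) = (-5 - 1*6)*sqrt(z) = (-5 - 6)*sqrt(z) = -11*sqrt(z))
(165 + b(E(4, -3)))**2 = (165 - 11*2*I*sqrt(3))**2 = (165 - 22*I*sqrt(3))**2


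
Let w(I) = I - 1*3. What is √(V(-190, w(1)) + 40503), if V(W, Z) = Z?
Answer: √40501 ≈ 201.25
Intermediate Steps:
w(I) = -3 + I (w(I) = I - 3 = -3 + I)
√(V(-190, w(1)) + 40503) = √((-3 + 1) + 40503) = √(-2 + 40503) = √40501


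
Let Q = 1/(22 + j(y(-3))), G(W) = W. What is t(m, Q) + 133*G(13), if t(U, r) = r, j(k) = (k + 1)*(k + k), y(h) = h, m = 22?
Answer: 58787/34 ≈ 1729.0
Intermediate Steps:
j(k) = 2*k*(1 + k) (j(k) = (1 + k)*(2*k) = 2*k*(1 + k))
Q = 1/34 (Q = 1/(22 + 2*(-3)*(1 - 3)) = 1/(22 + 2*(-3)*(-2)) = 1/(22 + 12) = 1/34 ≈ 0.029412)
t(m, Q) + 133*G(13) = 1/34 + 133*13 = 1/34 + 1729 = 58787/34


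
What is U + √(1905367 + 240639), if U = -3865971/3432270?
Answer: -1288657/1144090 + √2146006 ≈ 1463.8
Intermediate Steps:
U = -1288657/1144090 (U = -3865971*1/3432270 = -1288657/1144090 ≈ -1.1264)
U + √(1905367 + 240639) = -1288657/1144090 + √(1905367 + 240639) = -1288657/1144090 + √2146006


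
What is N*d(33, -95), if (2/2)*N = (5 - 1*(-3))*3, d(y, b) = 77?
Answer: 1848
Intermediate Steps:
N = 24 (N = (5 - 1*(-3))*3 = (5 + 3)*3 = 8*3 = 24)
N*d(33, -95) = 24*77 = 1848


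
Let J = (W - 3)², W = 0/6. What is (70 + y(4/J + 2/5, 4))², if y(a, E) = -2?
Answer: 4624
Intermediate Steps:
W = 0 (W = 0*(⅙) = 0)
J = 9 (J = (0 - 3)² = (-3)² = 9)
(70 + y(4/J + 2/5, 4))² = (70 - 2)² = 68² = 4624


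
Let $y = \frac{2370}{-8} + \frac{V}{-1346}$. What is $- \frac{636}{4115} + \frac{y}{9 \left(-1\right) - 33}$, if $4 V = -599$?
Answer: $\frac{916740551}{132930960} \approx 6.8964$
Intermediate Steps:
$V = - \frac{599}{4}$ ($V = \frac{1}{4} \left(-599\right) = - \frac{599}{4} \approx -149.75$)
$y = - \frac{1594411}{5384}$ ($y = \frac{2370}{-8} - \frac{599}{4 \left(-1346\right)} = 2370 \left(- \frac{1}{8}\right) - - \frac{599}{5384} = - \frac{1185}{4} + \frac{599}{5384} = - \frac{1594411}{5384} \approx -296.14$)
$- \frac{636}{4115} + \frac{y}{9 \left(-1\right) - 33} = - \frac{636}{4115} - \frac{1594411}{5384 \left(9 \left(-1\right) - 33\right)} = \left(-636\right) \frac{1}{4115} - \frac{1594411}{5384 \left(-9 - 33\right)} = - \frac{636}{4115} - \frac{1594411}{5384 \left(-42\right)} = - \frac{636}{4115} - - \frac{227773}{32304} = - \frac{636}{4115} + \frac{227773}{32304} = \frac{916740551}{132930960}$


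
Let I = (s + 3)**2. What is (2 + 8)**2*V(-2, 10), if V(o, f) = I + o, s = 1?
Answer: 1400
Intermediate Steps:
I = 16 (I = (1 + 3)**2 = 4**2 = 16)
V(o, f) = 16 + o
(2 + 8)**2*V(-2, 10) = (2 + 8)**2*(16 - 2) = 10**2*14 = 100*14 = 1400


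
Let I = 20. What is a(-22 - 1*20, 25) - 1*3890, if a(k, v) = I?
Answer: -3870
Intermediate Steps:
a(k, v) = 20
a(-22 - 1*20, 25) - 1*3890 = 20 - 1*3890 = 20 - 3890 = -3870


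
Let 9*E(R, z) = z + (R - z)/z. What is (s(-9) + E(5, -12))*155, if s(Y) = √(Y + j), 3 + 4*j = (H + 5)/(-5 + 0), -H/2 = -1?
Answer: -24955/108 + 31*I*√1010/2 ≈ -231.06 + 492.6*I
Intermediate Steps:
H = 2 (H = -2*(-1) = 2)
j = -11/10 (j = -¾ + ((2 + 5)/(-5 + 0))/4 = -¾ + (7/(-5))/4 = -¾ + (7*(-⅕))/4 = -¾ + (¼)*(-7/5) = -¾ - 7/20 = -11/10 ≈ -1.1000)
s(Y) = √(-11/10 + Y) (s(Y) = √(Y - 11/10) = √(-11/10 + Y))
E(R, z) = z/9 + (R - z)/(9*z) (E(R, z) = (z + (R - z)/z)/9 = z/9 + (R - z)/(9*z))
(s(-9) + E(5, -12))*155 = (√(-110 + 100*(-9))/10 + (⅑)*(5 - 12*(-1 - 12))/(-12))*155 = (√(-110 - 900)/10 + (⅑)*(-1/12)*(5 - 12*(-13)))*155 = (√(-1010)/10 + (⅑)*(-1/12)*(5 + 156))*155 = ((I*√1010)/10 + (⅑)*(-1/12)*161)*155 = (I*√1010/10 - 161/108)*155 = (-161/108 + I*√1010/10)*155 = -24955/108 + 31*I*√1010/2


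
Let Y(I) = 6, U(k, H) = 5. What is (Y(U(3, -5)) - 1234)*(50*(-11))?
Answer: 675400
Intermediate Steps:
(Y(U(3, -5)) - 1234)*(50*(-11)) = (6 - 1234)*(50*(-11)) = -1228*(-550) = 675400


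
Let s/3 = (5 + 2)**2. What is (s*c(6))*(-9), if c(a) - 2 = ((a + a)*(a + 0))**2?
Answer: -6861078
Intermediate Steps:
s = 147 (s = 3*(5 + 2)**2 = 3*7**2 = 3*49 = 147)
c(a) = 2 + 4*a**4 (c(a) = 2 + ((a + a)*(a + 0))**2 = 2 + ((2*a)*a)**2 = 2 + (2*a**2)**2 = 2 + 4*a**4)
(s*c(6))*(-9) = (147*(2 + 4*6**4))*(-9) = (147*(2 + 4*1296))*(-9) = (147*(2 + 5184))*(-9) = (147*5186)*(-9) = 762342*(-9) = -6861078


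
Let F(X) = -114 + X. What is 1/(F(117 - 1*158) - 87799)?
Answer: -1/87954 ≈ -1.1370e-5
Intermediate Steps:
1/(F(117 - 1*158) - 87799) = 1/((-114 + (117 - 1*158)) - 87799) = 1/((-114 + (117 - 158)) - 87799) = 1/((-114 - 41) - 87799) = 1/(-155 - 87799) = 1/(-87954) = -1/87954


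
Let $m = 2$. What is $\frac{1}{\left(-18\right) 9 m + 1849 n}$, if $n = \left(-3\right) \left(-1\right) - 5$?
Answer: $- \frac{1}{4022} \approx -0.00024863$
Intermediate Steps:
$n = -2$ ($n = 3 - 5 = -2$)
$\frac{1}{\left(-18\right) 9 m + 1849 n} = \frac{1}{\left(-18\right) 9 \cdot 2 + 1849 \left(-2\right)} = \frac{1}{\left(-162\right) 2 - 3698} = \frac{1}{-324 - 3698} = \frac{1}{-4022} = - \frac{1}{4022}$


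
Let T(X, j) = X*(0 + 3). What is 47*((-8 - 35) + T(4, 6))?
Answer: -1457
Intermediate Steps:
T(X, j) = 3*X (T(X, j) = X*3 = 3*X)
47*((-8 - 35) + T(4, 6)) = 47*((-8 - 35) + 3*4) = 47*(-43 + 12) = 47*(-31) = -1457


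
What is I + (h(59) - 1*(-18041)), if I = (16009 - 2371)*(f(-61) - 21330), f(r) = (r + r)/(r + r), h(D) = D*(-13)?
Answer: -290867628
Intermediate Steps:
h(D) = -13*D
f(r) = 1 (f(r) = (2*r)/((2*r)) = (2*r)*(1/(2*r)) = 1)
I = -290884902 (I = (16009 - 2371)*(1 - 21330) = 13638*(-21329) = -290884902)
I + (h(59) - 1*(-18041)) = -290884902 + (-13*59 - 1*(-18041)) = -290884902 + (-767 + 18041) = -290884902 + 17274 = -290867628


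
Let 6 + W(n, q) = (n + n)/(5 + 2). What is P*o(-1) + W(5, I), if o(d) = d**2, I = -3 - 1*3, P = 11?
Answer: 45/7 ≈ 6.4286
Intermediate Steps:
I = -6 (I = -3 - 3 = -6)
W(n, q) = -6 + 2*n/7 (W(n, q) = -6 + (n + n)/(5 + 2) = -6 + (2*n)/7 = -6 + (2*n)*(1/7) = -6 + 2*n/7)
P*o(-1) + W(5, I) = 11*(-1)**2 + (-6 + (2/7)*5) = 11*1 + (-6 + 10/7) = 11 - 32/7 = 45/7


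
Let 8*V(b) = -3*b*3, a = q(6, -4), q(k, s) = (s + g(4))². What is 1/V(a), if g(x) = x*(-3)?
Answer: -1/288 ≈ -0.0034722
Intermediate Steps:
g(x) = -3*x
q(k, s) = (-12 + s)² (q(k, s) = (s - 3*4)² = (s - 12)² = (-12 + s)²)
a = 256 (a = (-12 - 4)² = (-16)² = 256)
V(b) = -9*b/8 (V(b) = (-3*b*3)/8 = (-9*b)/8 = -9*b/8)
1/V(a) = 1/(-9/8*256) = 1/(-288) = -1/288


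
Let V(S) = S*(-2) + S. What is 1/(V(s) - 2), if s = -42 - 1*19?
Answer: 1/59 ≈ 0.016949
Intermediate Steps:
s = -61 (s = -42 - 19 = -61)
V(S) = -S (V(S) = -2*S + S = -S)
1/(V(s) - 2) = 1/(-1*(-61) - 2) = 1/(61 - 2) = 1/59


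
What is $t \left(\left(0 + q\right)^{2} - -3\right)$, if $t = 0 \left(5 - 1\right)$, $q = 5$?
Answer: $0$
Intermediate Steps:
$t = 0$ ($t = 0 \cdot 4 = 0$)
$t \left(\left(0 + q\right)^{2} - -3\right) = 0 \left(\left(0 + 5\right)^{2} - -3\right) = 0 \left(5^{2} + 3\right) = 0 \left(25 + 3\right) = 0 \cdot 28 = 0$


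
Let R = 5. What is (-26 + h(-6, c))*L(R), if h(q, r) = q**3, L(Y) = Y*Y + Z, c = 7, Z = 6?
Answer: -7502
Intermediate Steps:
L(Y) = 6 + Y**2 (L(Y) = Y*Y + 6 = Y**2 + 6 = 6 + Y**2)
(-26 + h(-6, c))*L(R) = (-26 + (-6)**3)*(6 + 5**2) = (-26 - 216)*(6 + 25) = -242*31 = -7502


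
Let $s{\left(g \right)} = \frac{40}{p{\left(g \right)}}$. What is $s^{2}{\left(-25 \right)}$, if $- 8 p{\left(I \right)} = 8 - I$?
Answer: $\frac{102400}{1089} \approx 94.031$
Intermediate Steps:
$p{\left(I \right)} = -1 + \frac{I}{8}$ ($p{\left(I \right)} = - \frac{8 - I}{8} = -1 + \frac{I}{8}$)
$s{\left(g \right)} = \frac{40}{-1 + \frac{g}{8}}$
$s^{2}{\left(-25 \right)} = \left(\frac{320}{-8 - 25}\right)^{2} = \left(\frac{320}{-33}\right)^{2} = \left(320 \left(- \frac{1}{33}\right)\right)^{2} = \left(- \frac{320}{33}\right)^{2} = \frac{102400}{1089}$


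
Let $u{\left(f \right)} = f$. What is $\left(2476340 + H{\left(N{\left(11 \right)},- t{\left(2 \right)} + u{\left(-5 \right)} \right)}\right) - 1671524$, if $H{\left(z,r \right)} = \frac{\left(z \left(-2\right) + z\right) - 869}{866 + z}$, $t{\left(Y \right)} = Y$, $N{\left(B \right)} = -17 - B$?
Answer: $\frac{674434967}{838} \approx 8.0482 \cdot 10^{5}$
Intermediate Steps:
$H{\left(z,r \right)} = \frac{-869 - z}{866 + z}$ ($H{\left(z,r \right)} = \frac{\left(- 2 z + z\right) - 869}{866 + z} = \frac{- z - 869}{866 + z} = \frac{-869 - z}{866 + z}$)
$\left(2476340 + H{\left(N{\left(11 \right)},- t{\left(2 \right)} + u{\left(-5 \right)} \right)}\right) - 1671524 = \left(2476340 + \frac{-869 - \left(-17 - 11\right)}{866 - 28}\right) - 1671524 = \left(2476340 + \frac{-869 - -28}{866 - 28}\right) - 1671524 = \left(2476340 + \frac{-869 + 28}{838}\right) - 1671524 = \left(2476340 + \frac{1}{838} \left(-841\right)\right) - 1671524 = \left(2476340 - \frac{841}{838}\right) - 1671524 = \frac{2075172079}{838} - 1671524 = \frac{674434967}{838}$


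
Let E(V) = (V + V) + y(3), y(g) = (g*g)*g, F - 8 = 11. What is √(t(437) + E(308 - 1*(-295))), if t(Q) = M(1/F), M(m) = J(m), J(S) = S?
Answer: 2*√111283/19 ≈ 35.115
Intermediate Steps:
F = 19 (F = 8 + 11 = 19)
y(g) = g³ (y(g) = g²*g = g³)
M(m) = m
t(Q) = 1/19
E(V) = 27 + 2*V (E(V) = (V + V) + 3³ = 2*V + 27 = 27 + 2*V)
√(t(437) + E(308 - 1*(-295))) = √(1/19 + (27 + 2*(308 - 1*(-295)))) = √(1/19 + (27 + 2*(308 + 295))) = √(1/19 + (27 + 2*603)) = √(1/19 + (27 + 1206)) = √(1/19 + 1233) = √(23428/19) = 2*√111283/19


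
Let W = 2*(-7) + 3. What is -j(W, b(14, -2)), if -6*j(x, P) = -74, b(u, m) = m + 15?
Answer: -37/3 ≈ -12.333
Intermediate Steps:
b(u, m) = 15 + m
W = -11 (W = -14 + 3 = -11)
j(x, P) = 37/3 (j(x, P) = -⅙*(-74) = 37/3)
-j(W, b(14, -2)) = -1*37/3 = -37/3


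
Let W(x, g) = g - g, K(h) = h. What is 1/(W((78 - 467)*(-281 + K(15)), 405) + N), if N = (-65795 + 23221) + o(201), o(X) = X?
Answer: -1/42373 ≈ -2.3600e-5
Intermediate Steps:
N = -42373 (N = (-65795 + 23221) + 201 = -42574 + 201 = -42373)
W(x, g) = 0
1/(W((78 - 467)*(-281 + K(15)), 405) + N) = 1/(0 - 42373) = 1/(-42373) = -1/42373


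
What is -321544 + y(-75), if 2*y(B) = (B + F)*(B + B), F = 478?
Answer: -351769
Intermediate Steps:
y(B) = B*(478 + B) (y(B) = ((B + 478)*(B + B))/2 = ((478 + B)*(2*B))/2 = (2*B*(478 + B))/2 = B*(478 + B))
-321544 + y(-75) = -321544 - 75*(478 - 75) = -321544 - 75*403 = -321544 - 30225 = -351769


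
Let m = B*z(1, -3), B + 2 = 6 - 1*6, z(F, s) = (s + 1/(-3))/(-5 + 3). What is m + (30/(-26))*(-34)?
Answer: 1400/39 ≈ 35.897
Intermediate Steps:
z(F, s) = ⅙ - s/2 (z(F, s) = (s - ⅓)/(-2) = (-⅓ + s)*(-½) = ⅙ - s/2)
B = -2 (B = -2 + (6 - 1*6) = -2 + (6 - 6) = -2 + 0 = -2)
m = -10/3 (m = -2*(⅙ - ½*(-3)) = -2*(⅙ + 3/2) = -2*5/3 = -10/3 ≈ -3.3333)
m + (30/(-26))*(-34) = -10/3 + (30/(-26))*(-34) = -10/3 + (30*(-1/26))*(-34) = -10/3 - 15/13*(-34) = -10/3 + 510/13 = 1400/39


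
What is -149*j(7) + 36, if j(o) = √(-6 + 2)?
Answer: 36 - 298*I ≈ 36.0 - 298.0*I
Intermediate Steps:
j(o) = 2*I (j(o) = √(-4) = 2*I)
-149*j(7) + 36 = -298*I + 36 = 36 - 298*I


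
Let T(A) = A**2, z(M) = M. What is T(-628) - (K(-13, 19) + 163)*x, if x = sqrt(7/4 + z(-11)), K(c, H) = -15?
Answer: 394384 - 74*I*sqrt(37) ≈ 3.9438e+5 - 450.12*I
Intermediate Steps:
x = I*sqrt(37)/2 (x = sqrt(7/4 - 11) = sqrt(-37/4) = I*sqrt(37)/2 ≈ 3.0414*I)
T(-628) - (K(-13, 19) + 163)*x = (-628)**2 - (-15 + 163)*I*sqrt(37)/2 = 394384 - 148*I*sqrt(37)/2 = 394384 - 74*I*sqrt(37)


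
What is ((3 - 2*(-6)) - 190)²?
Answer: 30625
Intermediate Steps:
((3 - 2*(-6)) - 190)² = ((3 + 12) - 190)² = (15 - 190)² = (-175)² = 30625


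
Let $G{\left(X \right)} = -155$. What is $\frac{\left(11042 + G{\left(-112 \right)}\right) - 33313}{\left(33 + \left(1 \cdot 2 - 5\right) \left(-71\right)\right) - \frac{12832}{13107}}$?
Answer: $- \frac{146968791}{1605745} \approx -91.527$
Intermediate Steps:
$\frac{\left(11042 + G{\left(-112 \right)}\right) - 33313}{\left(33 + \left(1 \cdot 2 - 5\right) \left(-71\right)\right) - \frac{12832}{13107}} = \frac{\left(11042 - 155\right) - 33313}{\left(33 + \left(1 \cdot 2 - 5\right) \left(-71\right)\right) - \frac{12832}{13107}} = \frac{10887 - 33313}{\left(33 + \left(2 - 5\right) \left(-71\right)\right) - 12832 \cdot \frac{1}{13107}} = - \frac{22426}{\left(33 - -213\right) - \frac{12832}{13107}} = - \frac{22426}{\left(33 + 213\right) - \frac{12832}{13107}} = - \frac{22426}{246 - \frac{12832}{13107}} = - \frac{22426}{\frac{3211490}{13107}} = \left(-22426\right) \frac{13107}{3211490} = - \frac{146968791}{1605745}$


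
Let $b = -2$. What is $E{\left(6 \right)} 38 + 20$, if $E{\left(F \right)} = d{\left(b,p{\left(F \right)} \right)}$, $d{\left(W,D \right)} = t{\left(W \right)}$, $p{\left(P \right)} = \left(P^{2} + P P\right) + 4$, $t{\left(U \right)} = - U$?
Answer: $96$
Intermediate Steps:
$p{\left(P \right)} = 4 + 2 P^{2}$ ($p{\left(P \right)} = \left(P^{2} + P^{2}\right) + 4 = 2 P^{2} + 4 = 4 + 2 P^{2}$)
$d{\left(W,D \right)} = - W$
$E{\left(F \right)} = 2$ ($E{\left(F \right)} = \left(-1\right) \left(-2\right) = 2$)
$E{\left(6 \right)} 38 + 20 = 2 \cdot 38 + 20 = 76 + 20 = 96$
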